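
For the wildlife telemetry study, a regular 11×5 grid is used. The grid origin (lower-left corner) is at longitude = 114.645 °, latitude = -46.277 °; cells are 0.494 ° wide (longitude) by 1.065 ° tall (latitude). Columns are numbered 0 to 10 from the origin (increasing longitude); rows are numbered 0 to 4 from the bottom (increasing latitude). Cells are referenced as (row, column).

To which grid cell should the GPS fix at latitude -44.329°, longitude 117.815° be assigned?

(1, 6)

Column index: ⌊(117.815 − 114.645) / 0.494⌋ = ⌊6.417⌋ = 6
Row offset from origin: ⌊(-44.329 − -46.277) / 1.065⌋ = ⌊1.829⌋ = 1 → row 1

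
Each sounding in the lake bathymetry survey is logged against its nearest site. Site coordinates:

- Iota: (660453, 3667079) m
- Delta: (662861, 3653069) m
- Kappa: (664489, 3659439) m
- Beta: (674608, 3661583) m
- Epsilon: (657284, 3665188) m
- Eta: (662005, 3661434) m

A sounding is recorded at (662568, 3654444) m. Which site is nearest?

Delta

Squared distances to each site:
Iota: 164116450.000; Delta: 1976474.000; Kappa: 28640266.000; Beta: 195926921.000; Epsilon: 143354192.000; Eta: 49177069.000.
Minimum at Delta.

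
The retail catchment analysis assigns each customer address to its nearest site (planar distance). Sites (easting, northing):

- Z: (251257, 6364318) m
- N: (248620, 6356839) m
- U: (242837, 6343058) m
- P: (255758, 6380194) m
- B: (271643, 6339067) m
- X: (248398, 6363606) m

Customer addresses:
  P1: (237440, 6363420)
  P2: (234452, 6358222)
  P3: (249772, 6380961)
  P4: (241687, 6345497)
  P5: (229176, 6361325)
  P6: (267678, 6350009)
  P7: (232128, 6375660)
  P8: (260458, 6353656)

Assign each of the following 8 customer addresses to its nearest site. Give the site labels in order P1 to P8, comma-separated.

P1 → X (d²=120112360.00)
P2 → N (d²=202644913.00)
P3 → P (d²=36420485.00)
P4 → U (d²=7271221.00)
P5 → X (d²=374688245.00)
P6 → B (d²=135448589.00)
P7 → X (d²=410011816.00)
P8 → N (d²=150269733.00)

X, N, P, U, X, B, X, N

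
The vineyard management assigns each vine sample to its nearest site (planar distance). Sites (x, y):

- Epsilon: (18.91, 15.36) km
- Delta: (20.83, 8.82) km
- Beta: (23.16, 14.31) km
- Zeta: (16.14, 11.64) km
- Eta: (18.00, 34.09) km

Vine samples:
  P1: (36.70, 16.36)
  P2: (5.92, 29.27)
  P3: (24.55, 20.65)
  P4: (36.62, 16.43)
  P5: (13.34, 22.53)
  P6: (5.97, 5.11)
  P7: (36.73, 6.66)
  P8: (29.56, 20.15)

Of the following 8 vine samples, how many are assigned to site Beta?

5

P1 → Beta
P2 → Eta
P3 → Beta
P4 → Beta
P5 → Epsilon
P6 → Zeta
P7 → Beta
P8 → Beta
5 of the 8 go to Beta.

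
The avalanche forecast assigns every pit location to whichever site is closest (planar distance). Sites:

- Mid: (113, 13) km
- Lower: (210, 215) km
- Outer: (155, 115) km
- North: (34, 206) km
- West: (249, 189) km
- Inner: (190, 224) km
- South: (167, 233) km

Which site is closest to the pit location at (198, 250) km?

Inner

Squared distances to each site:
Mid: 63394.000; Lower: 1369.000; Outer: 20074.000; North: 28832.000; West: 6322.000; Inner: 740.000; South: 1250.000.
Minimum at Inner.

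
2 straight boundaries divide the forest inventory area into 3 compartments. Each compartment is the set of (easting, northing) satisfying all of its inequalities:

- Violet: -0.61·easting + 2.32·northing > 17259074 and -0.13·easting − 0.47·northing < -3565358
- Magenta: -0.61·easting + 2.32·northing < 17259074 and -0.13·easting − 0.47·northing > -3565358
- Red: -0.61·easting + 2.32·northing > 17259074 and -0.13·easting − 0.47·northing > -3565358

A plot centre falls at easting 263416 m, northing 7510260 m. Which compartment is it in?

-0.61·263416 + 2.32·7510260 = 17263119.440, which is > 17259074
-0.13·263416 − 0.47·7510260 = -3564066.280, which is > -3565358
This sign pattern matches Red.

Red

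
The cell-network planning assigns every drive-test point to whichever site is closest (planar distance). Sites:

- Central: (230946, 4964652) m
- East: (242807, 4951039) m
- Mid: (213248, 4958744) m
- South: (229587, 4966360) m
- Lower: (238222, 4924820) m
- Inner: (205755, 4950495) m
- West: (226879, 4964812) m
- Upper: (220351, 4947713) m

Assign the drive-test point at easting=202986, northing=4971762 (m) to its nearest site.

Squared distances to each site:
Central: 832313700.000; East: 2015154770.000; Mid: 274776968.000; South: 736794805.000; Lower: 3445127060.000; Inner: 459952650.000; West: 619177949.000; Upper: 879897626.000.
Minimum at Mid.

Mid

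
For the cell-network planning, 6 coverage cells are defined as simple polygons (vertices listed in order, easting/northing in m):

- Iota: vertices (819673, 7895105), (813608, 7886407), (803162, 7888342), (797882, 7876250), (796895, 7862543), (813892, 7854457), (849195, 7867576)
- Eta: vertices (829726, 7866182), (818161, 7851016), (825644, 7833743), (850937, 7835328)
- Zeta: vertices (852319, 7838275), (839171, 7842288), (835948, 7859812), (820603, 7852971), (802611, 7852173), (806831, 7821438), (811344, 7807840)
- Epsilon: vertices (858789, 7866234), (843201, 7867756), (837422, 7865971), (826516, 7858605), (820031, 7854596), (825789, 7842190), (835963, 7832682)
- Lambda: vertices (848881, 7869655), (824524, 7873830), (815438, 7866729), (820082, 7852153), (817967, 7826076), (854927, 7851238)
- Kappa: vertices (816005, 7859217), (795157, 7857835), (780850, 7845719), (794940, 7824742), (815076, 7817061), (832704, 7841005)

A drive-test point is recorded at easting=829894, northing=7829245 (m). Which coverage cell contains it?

Zeta

Cast a ray rightward from (829894, 7829245). For each polygon, the edges (by vertex number in listed order) whose endpoints lie on opposite sides of northing = 7829245, where each meets that height, and whether that is right or left of the point:
Iota: no edge straddles that height → 0 crossings.
Eta: no edge straddles that height → 0 crossings.
Zeta: 5–6 at easting≈805759.1 (left), 7–1 at easting≈840161.8 (right) → 1 crossing.
Epsilon: no edge straddles that height → 0 crossings.
Lambda: 4–5 at easting≈818224.0 (left), 5–6 at easting≈822621.9 (left) → 0 crossings.
Kappa: 3–4 at easting≈791915.4 (left), 5–6 at easting≈824046.1 (left) → 0 crossings.
Only Zeta has an odd count, so the point is inside Zeta.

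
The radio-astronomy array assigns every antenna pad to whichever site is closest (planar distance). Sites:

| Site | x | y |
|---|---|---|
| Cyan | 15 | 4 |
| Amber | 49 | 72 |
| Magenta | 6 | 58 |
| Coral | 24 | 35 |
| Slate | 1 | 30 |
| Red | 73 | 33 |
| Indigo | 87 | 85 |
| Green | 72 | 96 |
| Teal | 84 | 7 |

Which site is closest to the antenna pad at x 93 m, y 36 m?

Red

Squared distances to each site:
Cyan: 7108.000; Amber: 3232.000; Magenta: 8053.000; Coral: 4762.000; Slate: 8500.000; Red: 409.000; Indigo: 2437.000; Green: 4041.000; Teal: 922.000.
Minimum at Red.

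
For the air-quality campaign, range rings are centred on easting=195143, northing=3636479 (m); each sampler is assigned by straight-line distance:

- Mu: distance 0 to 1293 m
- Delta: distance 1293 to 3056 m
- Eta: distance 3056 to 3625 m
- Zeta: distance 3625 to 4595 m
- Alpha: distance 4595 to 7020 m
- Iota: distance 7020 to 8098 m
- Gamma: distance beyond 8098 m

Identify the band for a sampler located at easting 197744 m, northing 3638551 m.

Distance = √((197744−195143)² + (3638551−3636479)²) = √(6765201.000 + 4293184.000) = 3325.415 m.
3056 ≤ 3325.415 < 3625 → Eta.

Eta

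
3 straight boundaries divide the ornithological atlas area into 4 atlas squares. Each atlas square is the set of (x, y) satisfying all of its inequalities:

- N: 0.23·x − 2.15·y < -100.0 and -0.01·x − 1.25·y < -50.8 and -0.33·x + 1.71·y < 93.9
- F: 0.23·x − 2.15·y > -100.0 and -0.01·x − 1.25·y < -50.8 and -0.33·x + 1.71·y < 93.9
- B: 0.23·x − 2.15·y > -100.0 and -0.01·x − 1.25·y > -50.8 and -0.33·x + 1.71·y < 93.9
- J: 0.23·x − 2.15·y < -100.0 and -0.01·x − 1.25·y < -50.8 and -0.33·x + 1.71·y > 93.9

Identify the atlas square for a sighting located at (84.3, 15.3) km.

B

0.23·84.3 − 2.15·15.3 = -13.506, which is > -100.0
-0.01·84.3 − 1.25·15.3 = -19.968, which is > -50.8
-0.33·84.3 + 1.71·15.3 = -1.656, which is < 93.9
This sign pattern matches B.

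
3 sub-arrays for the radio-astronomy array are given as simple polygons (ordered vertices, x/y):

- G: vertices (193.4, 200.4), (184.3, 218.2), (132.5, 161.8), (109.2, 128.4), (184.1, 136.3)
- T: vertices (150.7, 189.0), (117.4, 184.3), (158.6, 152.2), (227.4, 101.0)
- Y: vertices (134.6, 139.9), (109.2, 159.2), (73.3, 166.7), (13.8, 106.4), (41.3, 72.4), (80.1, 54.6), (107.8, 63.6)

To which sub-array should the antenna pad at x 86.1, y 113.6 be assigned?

Y

Cast a ray rightward from (86.1, 113.6). For each polygon, the edges (by vertex number in listed order) whose endpoints lie on opposite sides of y = 113.6, where each meets that height, and whether that is right or left of the point:
G: no edge straddles that height → 0 crossings.
T: 3–4 at x≈210.47 (right), 4–1 at x≈216.42 (right) → 2 crossings.
Y: 3–4 at x≈20.90 (left), 7–1 at x≈125.36 (right) → 1 crossing.
Only Y has an odd count, so the point is inside Y.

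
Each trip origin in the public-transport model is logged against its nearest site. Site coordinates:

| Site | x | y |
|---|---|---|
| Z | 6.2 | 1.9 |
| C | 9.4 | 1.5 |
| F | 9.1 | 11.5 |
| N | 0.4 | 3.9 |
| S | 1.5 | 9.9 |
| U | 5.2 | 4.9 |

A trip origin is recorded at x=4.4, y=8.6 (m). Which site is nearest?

Squared distances to each site:
Z: 48.130; C: 75.410; F: 30.500; N: 38.090; S: 10.100; U: 14.330.
Minimum at S.

S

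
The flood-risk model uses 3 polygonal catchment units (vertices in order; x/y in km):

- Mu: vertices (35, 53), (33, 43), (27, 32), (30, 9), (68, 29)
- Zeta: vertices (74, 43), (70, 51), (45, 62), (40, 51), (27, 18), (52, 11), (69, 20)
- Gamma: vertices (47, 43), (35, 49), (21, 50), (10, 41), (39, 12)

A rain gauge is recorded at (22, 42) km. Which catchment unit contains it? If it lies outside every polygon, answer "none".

Cast a ray rightward from (22, 42). For each polygon, the edges (by vertex number in listed order) whose endpoints lie on opposite sides of y = 42, where each meets that height, and whether that is right or left of the point:
Mu: 2–3 at x≈32.5 (right), 5–1 at x≈50.1 (right) → 2 crossings.
Zeta: 4–5 at x≈36.5 (right), 7–1 at x≈73.8 (right) → 2 crossings.
Gamma: 3–4 at x≈11.2 (left), 5–1 at x≈46.7 (right) → 1 crossing.
Only Gamma has an odd count, so the point is inside Gamma.

Gamma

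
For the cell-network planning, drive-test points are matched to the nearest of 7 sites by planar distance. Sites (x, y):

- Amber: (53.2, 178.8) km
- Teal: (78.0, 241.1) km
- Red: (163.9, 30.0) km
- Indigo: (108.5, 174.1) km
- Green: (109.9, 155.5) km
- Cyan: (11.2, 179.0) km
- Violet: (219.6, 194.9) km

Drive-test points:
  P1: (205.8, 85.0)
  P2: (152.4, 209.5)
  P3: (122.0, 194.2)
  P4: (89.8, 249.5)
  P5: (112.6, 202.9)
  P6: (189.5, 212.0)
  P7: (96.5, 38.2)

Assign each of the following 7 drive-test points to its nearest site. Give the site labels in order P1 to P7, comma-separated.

P1 → Red (d²=4780.61)
P2 → Indigo (d²=3180.37)
P3 → Indigo (d²=586.26)
P4 → Teal (d²=209.80)
P5 → Indigo (d²=846.25)
P6 → Violet (d²=1198.42)
P7 → Red (d²=4610.00)

Red, Indigo, Indigo, Teal, Indigo, Violet, Red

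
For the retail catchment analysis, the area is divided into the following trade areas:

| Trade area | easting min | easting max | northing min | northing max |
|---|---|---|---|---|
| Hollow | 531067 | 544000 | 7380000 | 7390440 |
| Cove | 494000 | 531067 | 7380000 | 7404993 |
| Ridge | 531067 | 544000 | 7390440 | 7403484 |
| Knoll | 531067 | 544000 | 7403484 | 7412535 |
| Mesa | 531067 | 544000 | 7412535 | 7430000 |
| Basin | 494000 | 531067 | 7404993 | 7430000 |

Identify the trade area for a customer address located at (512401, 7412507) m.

Basin

The point has easting = 512401 and northing = 7412507.
Only Basin satisfies 494000 ≤ easting ≤ 531067 and 7404993 ≤ northing ≤ 7430000.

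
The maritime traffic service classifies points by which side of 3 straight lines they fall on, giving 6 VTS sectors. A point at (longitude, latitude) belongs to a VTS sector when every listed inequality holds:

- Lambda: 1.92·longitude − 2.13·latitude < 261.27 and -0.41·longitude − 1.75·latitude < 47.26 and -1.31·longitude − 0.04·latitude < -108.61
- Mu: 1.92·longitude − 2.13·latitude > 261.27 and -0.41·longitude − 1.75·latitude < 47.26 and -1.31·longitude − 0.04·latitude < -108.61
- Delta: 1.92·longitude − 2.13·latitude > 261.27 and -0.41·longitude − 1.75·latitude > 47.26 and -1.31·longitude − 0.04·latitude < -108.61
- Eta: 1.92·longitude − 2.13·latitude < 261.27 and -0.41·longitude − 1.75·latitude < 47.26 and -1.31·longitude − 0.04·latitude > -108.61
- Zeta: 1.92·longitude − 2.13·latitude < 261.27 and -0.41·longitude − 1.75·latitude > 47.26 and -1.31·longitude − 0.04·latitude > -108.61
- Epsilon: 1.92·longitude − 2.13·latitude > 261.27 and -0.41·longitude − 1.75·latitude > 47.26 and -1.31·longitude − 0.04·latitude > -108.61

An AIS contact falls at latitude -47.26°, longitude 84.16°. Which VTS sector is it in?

1.92·84.16 − 2.13·-47.26 = 262.251, which is > 261.27
-0.41·84.16 − 1.75·-47.26 = 48.199, which is > 47.26
-1.31·84.16 − 0.04·-47.26 = -108.359, which is > -108.61
This sign pattern matches Epsilon.

Epsilon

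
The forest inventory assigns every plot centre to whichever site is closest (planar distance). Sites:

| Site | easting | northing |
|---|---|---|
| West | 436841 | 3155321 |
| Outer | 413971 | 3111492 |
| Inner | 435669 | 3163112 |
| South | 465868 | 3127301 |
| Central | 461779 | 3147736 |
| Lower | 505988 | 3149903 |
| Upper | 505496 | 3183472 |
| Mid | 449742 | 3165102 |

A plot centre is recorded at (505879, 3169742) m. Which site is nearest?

Squared distances to each site:
West: 4974210685.000; Outer: 11840142964.000; Inner: 4973401000.000; South: 3402118602.000; Central: 2429074036.000; Lower: 393597802.000; Upper: 188659589.000; Mid: 3172892369.000.
Minimum at Upper.

Upper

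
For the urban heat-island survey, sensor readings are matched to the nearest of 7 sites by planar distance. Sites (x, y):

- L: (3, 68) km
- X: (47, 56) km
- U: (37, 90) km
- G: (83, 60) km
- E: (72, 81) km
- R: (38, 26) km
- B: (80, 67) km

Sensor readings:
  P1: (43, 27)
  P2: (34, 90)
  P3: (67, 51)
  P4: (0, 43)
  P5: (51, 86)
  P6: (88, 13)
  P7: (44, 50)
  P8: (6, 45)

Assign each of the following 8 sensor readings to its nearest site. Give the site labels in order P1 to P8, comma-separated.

R, U, G, L, U, G, X, L

P1 → R (d²=26.00)
P2 → U (d²=9.00)
P3 → G (d²=337.00)
P4 → L (d²=634.00)
P5 → U (d²=212.00)
P6 → G (d²=2234.00)
P7 → X (d²=45.00)
P8 → L (d²=538.00)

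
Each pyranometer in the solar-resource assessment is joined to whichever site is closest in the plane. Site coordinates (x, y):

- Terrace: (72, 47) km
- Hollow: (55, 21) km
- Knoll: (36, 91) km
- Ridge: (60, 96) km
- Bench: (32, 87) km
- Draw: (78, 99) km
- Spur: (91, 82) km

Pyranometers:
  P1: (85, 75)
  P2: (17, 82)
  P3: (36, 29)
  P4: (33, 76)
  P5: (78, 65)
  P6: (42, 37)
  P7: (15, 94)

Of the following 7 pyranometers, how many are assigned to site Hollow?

2

P1 → Spur
P2 → Bench
P3 → Hollow
P4 → Bench
P5 → Terrace
P6 → Hollow
P7 → Bench
2 of the 7 go to Hollow.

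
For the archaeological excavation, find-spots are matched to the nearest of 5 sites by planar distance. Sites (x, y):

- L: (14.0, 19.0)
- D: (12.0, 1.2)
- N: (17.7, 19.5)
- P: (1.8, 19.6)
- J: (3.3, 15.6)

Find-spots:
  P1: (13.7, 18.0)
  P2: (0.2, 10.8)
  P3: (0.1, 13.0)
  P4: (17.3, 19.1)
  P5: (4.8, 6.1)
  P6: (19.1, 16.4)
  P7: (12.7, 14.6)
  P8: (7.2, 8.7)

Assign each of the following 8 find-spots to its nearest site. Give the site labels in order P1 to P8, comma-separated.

P1 → L (d²=1.09)
P2 → J (d²=32.65)
P3 → J (d²=17.00)
P4 → N (d²=0.32)
P5 → D (d²=75.85)
P6 → N (d²=11.57)
P7 → L (d²=21.05)
P8 → J (d²=62.82)

L, J, J, N, D, N, L, J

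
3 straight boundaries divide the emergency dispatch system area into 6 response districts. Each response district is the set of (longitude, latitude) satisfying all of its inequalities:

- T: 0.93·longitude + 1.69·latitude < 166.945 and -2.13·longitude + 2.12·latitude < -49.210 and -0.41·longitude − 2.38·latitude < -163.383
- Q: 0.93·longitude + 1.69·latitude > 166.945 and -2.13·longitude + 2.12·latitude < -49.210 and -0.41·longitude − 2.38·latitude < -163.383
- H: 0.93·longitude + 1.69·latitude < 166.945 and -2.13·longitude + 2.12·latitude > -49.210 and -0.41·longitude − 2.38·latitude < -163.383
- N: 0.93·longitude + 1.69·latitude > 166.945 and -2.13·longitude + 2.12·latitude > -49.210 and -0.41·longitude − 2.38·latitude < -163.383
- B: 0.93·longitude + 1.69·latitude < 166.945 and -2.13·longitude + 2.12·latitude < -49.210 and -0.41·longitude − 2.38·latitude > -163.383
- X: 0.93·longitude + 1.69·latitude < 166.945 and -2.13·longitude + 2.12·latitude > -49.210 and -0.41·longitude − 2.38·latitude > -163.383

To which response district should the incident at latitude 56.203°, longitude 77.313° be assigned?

0.93·77.313 + 1.69·56.203 = 166.884, which is < 166.945
-2.13·77.313 + 2.12·56.203 = -45.526, which is > -49.210
-0.41·77.313 − 2.38·56.203 = -165.461, which is < -163.383
This sign pattern matches H.

H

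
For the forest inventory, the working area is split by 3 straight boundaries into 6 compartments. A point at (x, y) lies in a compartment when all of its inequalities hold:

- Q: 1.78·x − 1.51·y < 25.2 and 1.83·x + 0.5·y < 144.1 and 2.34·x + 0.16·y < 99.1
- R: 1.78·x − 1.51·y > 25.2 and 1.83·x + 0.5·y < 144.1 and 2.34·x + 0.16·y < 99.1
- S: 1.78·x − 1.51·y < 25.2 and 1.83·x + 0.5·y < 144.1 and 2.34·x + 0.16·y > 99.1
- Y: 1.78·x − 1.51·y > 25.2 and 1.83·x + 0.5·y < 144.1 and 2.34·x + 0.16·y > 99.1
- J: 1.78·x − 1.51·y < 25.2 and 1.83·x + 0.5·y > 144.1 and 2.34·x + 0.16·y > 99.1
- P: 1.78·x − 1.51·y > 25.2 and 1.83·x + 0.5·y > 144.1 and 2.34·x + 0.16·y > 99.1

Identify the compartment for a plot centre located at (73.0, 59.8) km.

P

1.78·73.0 − 1.51·59.8 = 39.642, which is > 25.2
1.83·73.0 + 0.5·59.8 = 163.490, which is > 144.1
2.34·73.0 + 0.16·59.8 = 180.388, which is > 99.1
This sign pattern matches P.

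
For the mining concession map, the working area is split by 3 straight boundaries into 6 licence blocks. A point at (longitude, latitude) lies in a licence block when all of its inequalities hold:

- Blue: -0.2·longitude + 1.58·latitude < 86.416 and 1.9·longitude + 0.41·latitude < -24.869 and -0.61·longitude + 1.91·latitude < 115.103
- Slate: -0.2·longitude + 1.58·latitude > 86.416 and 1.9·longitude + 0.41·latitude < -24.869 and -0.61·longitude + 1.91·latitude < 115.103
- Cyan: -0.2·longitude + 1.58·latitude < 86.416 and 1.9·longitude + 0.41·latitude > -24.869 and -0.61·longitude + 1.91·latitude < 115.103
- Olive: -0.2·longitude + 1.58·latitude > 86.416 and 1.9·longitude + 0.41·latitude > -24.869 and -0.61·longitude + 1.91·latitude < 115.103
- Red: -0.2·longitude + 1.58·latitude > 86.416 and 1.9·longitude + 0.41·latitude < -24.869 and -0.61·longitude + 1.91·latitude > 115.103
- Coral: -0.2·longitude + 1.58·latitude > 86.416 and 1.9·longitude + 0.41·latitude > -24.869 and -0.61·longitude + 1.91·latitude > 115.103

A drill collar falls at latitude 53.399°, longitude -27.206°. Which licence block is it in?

Red

-0.2·-27.206 + 1.58·53.399 = 89.812, which is > 86.416
1.9·-27.206 + 0.41·53.399 = -29.798, which is < -24.869
-0.61·-27.206 + 1.91·53.399 = 118.588, which is > 115.103
This sign pattern matches Red.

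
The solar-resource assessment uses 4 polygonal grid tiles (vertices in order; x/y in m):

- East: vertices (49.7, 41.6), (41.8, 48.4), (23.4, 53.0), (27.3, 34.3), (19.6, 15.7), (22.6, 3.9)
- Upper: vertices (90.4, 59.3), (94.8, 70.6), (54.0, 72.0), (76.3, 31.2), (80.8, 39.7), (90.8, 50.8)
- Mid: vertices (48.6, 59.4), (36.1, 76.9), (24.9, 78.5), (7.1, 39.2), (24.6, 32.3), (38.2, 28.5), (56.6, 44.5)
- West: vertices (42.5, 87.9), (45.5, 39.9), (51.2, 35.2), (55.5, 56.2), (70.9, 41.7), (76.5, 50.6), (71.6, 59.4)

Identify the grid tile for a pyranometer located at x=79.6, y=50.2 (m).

Upper

Cast a ray rightward from (79.6, 50.2). For each polygon, the edges (by vertex number in listed order) whose endpoints lie on opposite sides of y = 50.2, where each meets that height, and whether that is right or left of the point:
East: 2–3 at x≈34.60 (left), 3–4 at x≈23.98 (left) → 0 crossings.
Upper: 3–4 at x≈65.92 (left), 5–6 at x≈90.26 (right) → 1 crossing.
Mid: 3–4 at x≈12.08 (left), 7–1 at x≈53.54 (left) → 0 crossings.
West: 1–2 at x≈44.86 (left), 3–4 at x≈54.27 (left), 4–5 at x≈61.87 (left), 5–6 at x≈76.25 (left) → 0 crossings.
Only Upper has an odd count, so the point is inside Upper.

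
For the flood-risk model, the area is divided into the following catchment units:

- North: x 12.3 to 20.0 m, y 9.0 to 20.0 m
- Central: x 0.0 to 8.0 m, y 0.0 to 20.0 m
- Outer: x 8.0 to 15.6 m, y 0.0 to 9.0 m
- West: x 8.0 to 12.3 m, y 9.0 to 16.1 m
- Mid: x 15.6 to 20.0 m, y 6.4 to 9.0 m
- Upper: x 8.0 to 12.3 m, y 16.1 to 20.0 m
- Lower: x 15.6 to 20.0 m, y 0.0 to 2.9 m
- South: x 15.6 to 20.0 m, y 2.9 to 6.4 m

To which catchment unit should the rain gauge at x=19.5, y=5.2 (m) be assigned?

The point has x = 19.5 and y = 5.2.
Only South satisfies 15.6 ≤ x ≤ 20.0 and 2.9 ≤ y ≤ 6.4.

South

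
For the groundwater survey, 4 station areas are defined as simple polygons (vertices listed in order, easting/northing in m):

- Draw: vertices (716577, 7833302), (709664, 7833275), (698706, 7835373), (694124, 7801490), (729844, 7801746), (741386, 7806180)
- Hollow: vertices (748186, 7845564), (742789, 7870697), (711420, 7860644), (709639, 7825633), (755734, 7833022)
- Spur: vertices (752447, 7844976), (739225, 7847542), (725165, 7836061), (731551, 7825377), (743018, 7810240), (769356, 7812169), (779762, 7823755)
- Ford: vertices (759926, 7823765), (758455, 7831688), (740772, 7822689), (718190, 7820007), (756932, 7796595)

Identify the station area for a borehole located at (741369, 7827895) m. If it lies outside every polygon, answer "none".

Spur

Cast a ray rightward from (741369, 7827895). For each polygon, the edges (by vertex number in listed order) whose endpoints lie on opposite sides of northing = 7827895, where each meets that height, and whether that is right or left of the point:
Draw: 3–4 at easting≈697694.7 (left), 6–1 at easting≈721522.9 (left) → 0 crossings.
Hollow: 3–4 at easting≈709754.1 (left), 4–5 at easting≈723750.1 (left) → 0 crossings.
Spur: 3–4 at easting≈730046.0 (left), 7–1 at easting≈774433.1 (right) → 1 crossing.
Ford: 1–2 at easting≈759159.2 (right), 2–3 at easting≈751001.8 (right) → 2 crossings.
Only Spur has an odd count, so the point is inside Spur.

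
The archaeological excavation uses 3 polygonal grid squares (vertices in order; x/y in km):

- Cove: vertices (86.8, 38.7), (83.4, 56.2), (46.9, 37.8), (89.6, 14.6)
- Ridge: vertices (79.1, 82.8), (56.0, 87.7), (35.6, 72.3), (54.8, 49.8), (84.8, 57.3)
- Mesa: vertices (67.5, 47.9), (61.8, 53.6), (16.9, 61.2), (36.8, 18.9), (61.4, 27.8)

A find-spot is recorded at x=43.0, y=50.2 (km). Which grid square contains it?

Mesa

Cast a ray rightward from (43.0, 50.2). For each polygon, the edges (by vertex number in listed order) whose endpoints lie on opposite sides of y = 50.2, where each meets that height, and whether that is right or left of the point:
Cove: 1–2 at x≈84.57 (right), 2–3 at x≈71.50 (right) → 2 crossings.
Ridge: 3–4 at x≈54.46 (right), 4–5 at x≈56.40 (right) → 2 crossings.
Mesa: 1–2 at x≈65.20 (right), 3–4 at x≈22.07 (left) → 1 crossing.
Only Mesa has an odd count, so the point is inside Mesa.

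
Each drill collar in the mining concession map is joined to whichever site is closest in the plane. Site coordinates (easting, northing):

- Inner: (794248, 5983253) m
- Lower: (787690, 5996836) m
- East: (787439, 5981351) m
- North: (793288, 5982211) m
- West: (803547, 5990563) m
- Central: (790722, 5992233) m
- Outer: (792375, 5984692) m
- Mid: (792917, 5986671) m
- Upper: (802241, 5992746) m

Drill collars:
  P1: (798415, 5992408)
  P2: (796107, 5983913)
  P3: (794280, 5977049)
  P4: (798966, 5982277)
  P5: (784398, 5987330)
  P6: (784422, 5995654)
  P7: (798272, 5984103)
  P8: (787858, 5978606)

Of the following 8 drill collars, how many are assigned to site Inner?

P1 → Upper
P2 → Inner
P3 → North
P4 → Inner
P5 → East
P6 → Lower
P7 → Inner
P8 → East
3 of the 8 go to Inner.

3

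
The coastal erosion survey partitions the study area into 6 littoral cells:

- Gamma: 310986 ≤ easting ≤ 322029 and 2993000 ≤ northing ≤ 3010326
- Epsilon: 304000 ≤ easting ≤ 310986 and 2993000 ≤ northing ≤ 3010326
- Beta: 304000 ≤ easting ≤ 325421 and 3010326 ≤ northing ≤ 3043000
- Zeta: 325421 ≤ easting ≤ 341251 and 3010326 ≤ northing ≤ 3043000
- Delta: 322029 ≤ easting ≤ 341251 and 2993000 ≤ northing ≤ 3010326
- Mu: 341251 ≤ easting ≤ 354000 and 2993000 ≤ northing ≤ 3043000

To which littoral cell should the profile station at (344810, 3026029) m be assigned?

Mu

The point has easting = 344810 and northing = 3026029.
Only Mu satisfies 341251 ≤ easting ≤ 354000 and 2993000 ≤ northing ≤ 3043000.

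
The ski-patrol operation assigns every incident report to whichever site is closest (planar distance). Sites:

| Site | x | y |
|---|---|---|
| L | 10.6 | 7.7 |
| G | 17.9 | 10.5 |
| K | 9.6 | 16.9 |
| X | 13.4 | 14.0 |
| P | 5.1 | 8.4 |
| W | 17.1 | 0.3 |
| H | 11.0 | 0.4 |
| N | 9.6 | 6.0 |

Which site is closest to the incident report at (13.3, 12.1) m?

Squared distances to each site:
L: 26.650; G: 23.720; K: 36.730; X: 3.620; P: 80.930; W: 153.680; H: 142.180; N: 50.900.
Minimum at X.

X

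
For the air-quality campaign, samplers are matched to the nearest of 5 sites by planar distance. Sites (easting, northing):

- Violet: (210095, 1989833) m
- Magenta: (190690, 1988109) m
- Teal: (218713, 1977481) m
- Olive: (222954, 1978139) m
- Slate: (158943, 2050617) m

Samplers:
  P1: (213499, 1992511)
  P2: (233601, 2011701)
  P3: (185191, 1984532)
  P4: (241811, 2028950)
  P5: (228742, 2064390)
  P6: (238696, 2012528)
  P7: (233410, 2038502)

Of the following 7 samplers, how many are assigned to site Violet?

P1 → Violet
P2 → Violet
P3 → Magenta
P4 → Violet
P5 → Slate
P6 → Violet
P7 → Violet
5 of the 7 go to Violet.

5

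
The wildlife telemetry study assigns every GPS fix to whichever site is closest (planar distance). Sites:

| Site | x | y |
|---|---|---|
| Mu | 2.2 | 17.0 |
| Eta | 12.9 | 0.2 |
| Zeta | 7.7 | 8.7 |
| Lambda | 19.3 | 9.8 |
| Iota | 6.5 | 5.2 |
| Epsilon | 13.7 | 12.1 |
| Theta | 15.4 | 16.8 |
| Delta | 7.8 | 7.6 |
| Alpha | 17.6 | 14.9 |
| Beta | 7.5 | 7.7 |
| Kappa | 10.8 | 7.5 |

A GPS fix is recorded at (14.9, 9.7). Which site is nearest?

Squared distances to each site:
Mu: 214.580; Eta: 94.250; Zeta: 52.840; Lambda: 19.370; Iota: 90.810; Epsilon: 7.200; Theta: 50.660; Delta: 54.820; Alpha: 34.330; Beta: 58.760; Kappa: 21.650.
Minimum at Epsilon.

Epsilon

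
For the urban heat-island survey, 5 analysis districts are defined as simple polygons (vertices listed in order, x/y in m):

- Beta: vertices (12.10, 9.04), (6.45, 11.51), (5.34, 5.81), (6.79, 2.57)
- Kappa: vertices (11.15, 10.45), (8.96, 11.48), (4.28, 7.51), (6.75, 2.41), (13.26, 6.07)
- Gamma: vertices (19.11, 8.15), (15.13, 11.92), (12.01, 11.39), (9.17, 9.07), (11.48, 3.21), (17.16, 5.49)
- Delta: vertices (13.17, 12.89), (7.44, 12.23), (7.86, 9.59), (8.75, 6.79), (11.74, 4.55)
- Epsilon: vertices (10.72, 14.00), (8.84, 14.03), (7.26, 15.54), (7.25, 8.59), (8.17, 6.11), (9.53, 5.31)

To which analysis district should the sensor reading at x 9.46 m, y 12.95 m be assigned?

Cast a ray rightward from (9.46, 12.95). For each polygon, the edges (by vertex number in listed order) whose endpoints lie on opposite sides of y = 12.95, where each meets that height, and whether that is right or left of the point:
Beta: no edge straddles that height → 0 crossings.
Kappa: no edge straddles that height → 0 crossings.
Gamma: no edge straddles that height → 0 crossings.
Delta: no edge straddles that height → 0 crossings.
Epsilon: 3–4 at x≈7.256 (left), 6–1 at x≈10.576 (right) → 1 crossing.
Only Epsilon has an odd count, so the point is inside Epsilon.

Epsilon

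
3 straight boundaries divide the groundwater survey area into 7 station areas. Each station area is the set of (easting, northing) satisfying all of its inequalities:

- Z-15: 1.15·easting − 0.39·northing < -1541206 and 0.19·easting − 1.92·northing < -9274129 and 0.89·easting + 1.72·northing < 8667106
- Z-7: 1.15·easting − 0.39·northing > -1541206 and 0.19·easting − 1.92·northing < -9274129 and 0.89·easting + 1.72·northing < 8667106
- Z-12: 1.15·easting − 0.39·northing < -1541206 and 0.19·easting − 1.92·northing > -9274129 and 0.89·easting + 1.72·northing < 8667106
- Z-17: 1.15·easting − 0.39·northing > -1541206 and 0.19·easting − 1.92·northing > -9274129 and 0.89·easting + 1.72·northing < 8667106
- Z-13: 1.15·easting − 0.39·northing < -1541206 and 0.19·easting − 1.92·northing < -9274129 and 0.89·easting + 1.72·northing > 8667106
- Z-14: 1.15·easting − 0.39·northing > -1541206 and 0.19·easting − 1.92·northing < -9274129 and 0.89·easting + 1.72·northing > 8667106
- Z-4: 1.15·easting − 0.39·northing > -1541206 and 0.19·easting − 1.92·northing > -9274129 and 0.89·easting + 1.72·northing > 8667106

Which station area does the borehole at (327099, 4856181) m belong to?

1.15·327099 − 0.39·4856181 = -1517746.740, which is > -1541206
0.19·327099 − 1.92·4856181 = -9261718.710, which is > -9274129
0.89·327099 + 1.72·4856181 = 8643749.430, which is < 8667106
This sign pattern matches Z-17.

Z-17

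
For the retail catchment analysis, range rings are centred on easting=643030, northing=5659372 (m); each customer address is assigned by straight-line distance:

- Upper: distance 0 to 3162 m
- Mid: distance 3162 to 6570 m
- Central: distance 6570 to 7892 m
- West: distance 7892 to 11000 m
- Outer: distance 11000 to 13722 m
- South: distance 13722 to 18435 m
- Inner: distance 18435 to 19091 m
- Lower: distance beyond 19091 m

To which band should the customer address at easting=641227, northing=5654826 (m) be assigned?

Distance = √((641227−643030)² + (5654826−5659372)²) = √(3250809.000 + 20666116.000) = 4890.493 m.
3162 ≤ 4890.493 < 6570 → Mid.

Mid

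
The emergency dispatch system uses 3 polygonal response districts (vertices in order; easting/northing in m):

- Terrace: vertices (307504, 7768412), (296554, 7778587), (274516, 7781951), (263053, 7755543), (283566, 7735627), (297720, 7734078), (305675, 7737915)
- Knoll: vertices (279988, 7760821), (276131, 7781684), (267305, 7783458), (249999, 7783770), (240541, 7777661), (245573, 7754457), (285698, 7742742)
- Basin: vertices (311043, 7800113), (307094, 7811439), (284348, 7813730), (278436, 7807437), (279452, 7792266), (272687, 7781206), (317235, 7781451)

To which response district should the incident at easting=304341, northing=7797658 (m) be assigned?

Basin

Cast a ray rightward from (304341, 7797658). For each polygon, the edges (by vertex number in listed order) whose endpoints lie on opposite sides of northing = 7797658, where each meets that height, and whether that is right or left of the point:
Terrace: no edge straddles that height → 0 crossings.
Knoll: no edge straddles that height → 0 crossings.
Basin: 4–5 at easting≈279090.9 (left), 7–1 at easting≈311857.6 (right) → 1 crossing.
Only Basin has an odd count, so the point is inside Basin.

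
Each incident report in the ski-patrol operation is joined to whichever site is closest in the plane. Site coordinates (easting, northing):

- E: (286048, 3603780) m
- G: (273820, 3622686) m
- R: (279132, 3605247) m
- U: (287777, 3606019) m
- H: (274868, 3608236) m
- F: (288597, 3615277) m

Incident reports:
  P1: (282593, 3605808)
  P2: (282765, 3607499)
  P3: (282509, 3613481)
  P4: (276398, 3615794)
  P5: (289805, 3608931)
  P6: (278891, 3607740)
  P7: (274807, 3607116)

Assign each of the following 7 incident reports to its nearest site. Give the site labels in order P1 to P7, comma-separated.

P1 → R (d²=12293242.00)
P2 → R (d²=18270193.00)
P3 → F (d²=40289360.00)
P4 → G (d²=54145748.00)
P5 → U (d²=12592528.00)
P6 → R (d²=6273130.00)
P7 → H (d²=1258121.00)

R, R, F, G, U, R, H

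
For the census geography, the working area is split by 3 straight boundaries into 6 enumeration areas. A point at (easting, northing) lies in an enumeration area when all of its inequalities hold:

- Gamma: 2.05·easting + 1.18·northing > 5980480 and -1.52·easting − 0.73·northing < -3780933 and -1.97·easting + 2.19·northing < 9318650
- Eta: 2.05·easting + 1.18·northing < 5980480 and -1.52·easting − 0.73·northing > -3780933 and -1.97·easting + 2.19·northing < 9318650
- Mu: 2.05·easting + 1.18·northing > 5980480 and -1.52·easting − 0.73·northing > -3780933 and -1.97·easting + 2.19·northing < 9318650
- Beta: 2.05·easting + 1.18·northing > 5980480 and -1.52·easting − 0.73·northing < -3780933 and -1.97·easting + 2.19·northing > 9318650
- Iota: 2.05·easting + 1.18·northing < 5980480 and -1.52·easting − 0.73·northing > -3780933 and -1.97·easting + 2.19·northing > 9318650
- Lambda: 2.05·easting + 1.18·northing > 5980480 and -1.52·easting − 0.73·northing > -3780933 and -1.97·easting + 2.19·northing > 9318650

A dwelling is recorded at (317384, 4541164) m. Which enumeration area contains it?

2.05·317384 + 1.18·4541164 = 6009210.720, which is > 5980480
-1.52·317384 − 0.73·4541164 = -3797473.400, which is < -3780933
-1.97·317384 + 2.19·4541164 = 9319902.680, which is > 9318650
This sign pattern matches Beta.

Beta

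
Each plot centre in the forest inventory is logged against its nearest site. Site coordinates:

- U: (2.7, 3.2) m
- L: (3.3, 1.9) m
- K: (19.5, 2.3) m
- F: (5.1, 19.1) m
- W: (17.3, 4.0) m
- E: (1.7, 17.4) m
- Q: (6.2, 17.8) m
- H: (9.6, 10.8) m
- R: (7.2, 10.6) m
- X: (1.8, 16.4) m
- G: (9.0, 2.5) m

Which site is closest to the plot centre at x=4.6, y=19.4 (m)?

F

Squared distances to each site:
U: 266.050; L: 307.940; K: 514.420; F: 0.340; W: 398.450; E: 12.410; Q: 5.120; H: 98.960; R: 84.200; X: 16.840; G: 304.970.
Minimum at F.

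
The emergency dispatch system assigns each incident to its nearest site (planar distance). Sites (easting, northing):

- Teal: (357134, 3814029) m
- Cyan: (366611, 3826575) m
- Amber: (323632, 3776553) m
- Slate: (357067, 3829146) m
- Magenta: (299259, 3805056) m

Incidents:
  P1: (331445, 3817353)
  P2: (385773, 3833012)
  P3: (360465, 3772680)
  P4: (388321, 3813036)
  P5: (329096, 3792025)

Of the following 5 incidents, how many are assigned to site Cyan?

2

P1 → Teal
P2 → Cyan
P3 → Amber
P4 → Cyan
P5 → Amber
2 of the 5 go to Cyan.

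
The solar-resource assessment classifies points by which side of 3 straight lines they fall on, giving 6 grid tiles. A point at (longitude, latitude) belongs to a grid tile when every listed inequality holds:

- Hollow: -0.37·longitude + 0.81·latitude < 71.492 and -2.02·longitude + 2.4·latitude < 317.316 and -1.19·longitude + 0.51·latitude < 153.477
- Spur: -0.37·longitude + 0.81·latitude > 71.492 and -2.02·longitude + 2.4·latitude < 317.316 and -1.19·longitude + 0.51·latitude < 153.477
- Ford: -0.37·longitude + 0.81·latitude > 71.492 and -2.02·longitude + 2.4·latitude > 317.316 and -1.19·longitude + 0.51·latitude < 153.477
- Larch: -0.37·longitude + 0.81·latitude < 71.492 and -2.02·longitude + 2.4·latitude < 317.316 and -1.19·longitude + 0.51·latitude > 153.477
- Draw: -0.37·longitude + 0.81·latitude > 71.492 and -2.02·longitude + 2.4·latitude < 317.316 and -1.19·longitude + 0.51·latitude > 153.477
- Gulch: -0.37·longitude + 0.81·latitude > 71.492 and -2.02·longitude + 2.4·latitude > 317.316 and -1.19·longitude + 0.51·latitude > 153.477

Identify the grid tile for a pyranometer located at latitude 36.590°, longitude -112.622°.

-0.37·-112.622 + 0.81·36.590 = 71.308, which is < 71.492
-2.02·-112.622 + 2.4·36.590 = 315.312, which is < 317.316
-1.19·-112.622 + 0.51·36.590 = 152.681, which is < 153.477
This sign pattern matches Hollow.

Hollow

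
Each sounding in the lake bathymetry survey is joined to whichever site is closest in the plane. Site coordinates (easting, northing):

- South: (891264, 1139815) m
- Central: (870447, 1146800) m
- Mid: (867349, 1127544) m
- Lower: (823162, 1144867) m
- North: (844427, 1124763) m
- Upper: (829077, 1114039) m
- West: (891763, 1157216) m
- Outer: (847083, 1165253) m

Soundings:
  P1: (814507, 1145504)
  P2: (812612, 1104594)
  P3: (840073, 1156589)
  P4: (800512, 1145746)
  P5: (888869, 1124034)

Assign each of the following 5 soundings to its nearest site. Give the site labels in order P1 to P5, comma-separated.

Lower, Upper, Outer, Lower, South

P1 → Lower (d²=75314794.00)
P2 → Upper (d²=360304250.00)
P3 → Outer (d²=124204996.00)
P4 → Lower (d²=513795141.00)
P5 → South (d²=254775986.00)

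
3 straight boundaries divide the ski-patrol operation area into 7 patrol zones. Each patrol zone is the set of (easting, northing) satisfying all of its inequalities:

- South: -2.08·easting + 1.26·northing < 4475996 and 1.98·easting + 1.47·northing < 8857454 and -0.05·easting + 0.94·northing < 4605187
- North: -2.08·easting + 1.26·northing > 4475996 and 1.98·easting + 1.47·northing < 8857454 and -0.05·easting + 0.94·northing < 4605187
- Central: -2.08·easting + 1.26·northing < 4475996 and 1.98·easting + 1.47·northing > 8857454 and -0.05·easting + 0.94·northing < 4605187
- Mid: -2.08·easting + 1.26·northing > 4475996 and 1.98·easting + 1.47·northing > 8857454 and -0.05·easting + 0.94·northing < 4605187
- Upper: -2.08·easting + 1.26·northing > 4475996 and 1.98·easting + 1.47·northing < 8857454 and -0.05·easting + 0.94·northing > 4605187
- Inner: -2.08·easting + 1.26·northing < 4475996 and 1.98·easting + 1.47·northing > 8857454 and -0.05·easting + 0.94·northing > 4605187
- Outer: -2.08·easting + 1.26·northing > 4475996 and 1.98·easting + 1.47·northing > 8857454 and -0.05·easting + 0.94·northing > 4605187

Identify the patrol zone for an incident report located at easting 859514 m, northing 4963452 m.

Inner

-2.08·859514 + 1.26·4963452 = 4466160.400, which is < 4475996
1.98·859514 + 1.47·4963452 = 8998112.160, which is > 8857454
-0.05·859514 + 0.94·4963452 = 4622669.180, which is > 4605187
This sign pattern matches Inner.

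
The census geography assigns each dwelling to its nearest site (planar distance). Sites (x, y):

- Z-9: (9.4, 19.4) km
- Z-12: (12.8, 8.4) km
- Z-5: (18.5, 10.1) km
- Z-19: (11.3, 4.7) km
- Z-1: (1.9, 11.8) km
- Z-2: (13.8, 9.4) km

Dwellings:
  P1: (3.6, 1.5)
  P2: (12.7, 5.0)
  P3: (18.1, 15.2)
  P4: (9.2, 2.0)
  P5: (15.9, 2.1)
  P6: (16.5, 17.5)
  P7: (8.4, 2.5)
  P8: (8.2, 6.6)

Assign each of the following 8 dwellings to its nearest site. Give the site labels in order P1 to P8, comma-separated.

P1 → Z-19 (d²=69.53)
P2 → Z-19 (d²=2.05)
P3 → Z-5 (d²=26.17)
P4 → Z-19 (d²=11.70)
P5 → Z-19 (d²=27.92)
P6 → Z-9 (d²=54.02)
P7 → Z-19 (d²=13.25)
P8 → Z-19 (d²=13.22)

Z-19, Z-19, Z-5, Z-19, Z-19, Z-9, Z-19, Z-19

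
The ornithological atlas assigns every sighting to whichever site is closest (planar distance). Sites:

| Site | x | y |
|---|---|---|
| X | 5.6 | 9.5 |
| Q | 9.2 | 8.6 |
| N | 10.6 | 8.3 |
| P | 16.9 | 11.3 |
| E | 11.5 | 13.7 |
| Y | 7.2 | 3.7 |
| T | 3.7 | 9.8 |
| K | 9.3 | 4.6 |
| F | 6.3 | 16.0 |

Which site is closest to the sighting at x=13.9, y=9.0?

Squared distances to each site:
X: 69.140; Q: 22.250; N: 11.380; P: 14.290; E: 27.850; Y: 72.980; T: 104.680; K: 40.520; F: 106.760.
Minimum at N.

N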